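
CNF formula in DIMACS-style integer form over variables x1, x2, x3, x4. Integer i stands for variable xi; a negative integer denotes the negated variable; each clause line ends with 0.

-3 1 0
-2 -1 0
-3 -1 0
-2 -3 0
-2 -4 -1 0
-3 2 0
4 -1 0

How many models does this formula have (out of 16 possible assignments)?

The models are:
  x1=0 x2=0 x3=0 x4=0
  x1=0 x2=0 x3=0 x4=1
  x1=0 x2=1 x3=0 x4=0
  x1=0 x2=1 x3=0 x4=1
  x1=1 x2=0 x3=0 x4=1
That's 5 in total.

5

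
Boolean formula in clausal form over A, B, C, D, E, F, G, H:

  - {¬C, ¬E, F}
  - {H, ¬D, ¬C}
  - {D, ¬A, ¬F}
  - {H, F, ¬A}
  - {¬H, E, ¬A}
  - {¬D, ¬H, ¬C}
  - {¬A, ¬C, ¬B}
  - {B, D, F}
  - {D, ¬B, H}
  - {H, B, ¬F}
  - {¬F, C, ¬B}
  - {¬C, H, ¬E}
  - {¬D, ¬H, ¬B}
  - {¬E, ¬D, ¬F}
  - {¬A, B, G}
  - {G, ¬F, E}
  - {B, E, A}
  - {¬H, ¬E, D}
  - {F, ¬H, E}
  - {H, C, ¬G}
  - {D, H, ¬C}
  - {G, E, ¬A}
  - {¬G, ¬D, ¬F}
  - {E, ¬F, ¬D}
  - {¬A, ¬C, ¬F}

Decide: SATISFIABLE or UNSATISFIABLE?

Try A = False.
Branch on B: take B = False.
  then E is forced to True.
For the remaining variables, C = False, D = True, F = False, G = False, H = False works.
Every clause has at least one true literal under this assignment.
So A=False, B=False, C=False, D=True, E=True, F=False, G=False, H=False is a satisfying assignment.

SATISFIABLE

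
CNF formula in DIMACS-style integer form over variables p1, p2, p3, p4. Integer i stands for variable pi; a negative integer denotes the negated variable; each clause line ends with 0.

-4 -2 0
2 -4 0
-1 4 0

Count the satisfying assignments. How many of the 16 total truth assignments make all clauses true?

4

Satisfying assignments:
  p1=0 p2=0 p3=0 p4=0
  p1=0 p2=0 p3=1 p4=0
  p1=0 p2=1 p3=0 p4=0
  p1=0 p2=1 p3=1 p4=0
Count: 4.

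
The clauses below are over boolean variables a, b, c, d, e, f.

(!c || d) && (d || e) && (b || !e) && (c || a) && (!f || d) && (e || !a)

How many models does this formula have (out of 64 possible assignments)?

11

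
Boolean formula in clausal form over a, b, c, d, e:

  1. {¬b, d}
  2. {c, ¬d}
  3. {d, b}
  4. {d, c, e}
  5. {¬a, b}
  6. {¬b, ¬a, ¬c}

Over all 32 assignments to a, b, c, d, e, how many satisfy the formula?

The models are:
  a=F b=F c=T d=T e=F
  a=F b=F c=T d=T e=T
  a=F b=T c=T d=T e=F
  a=F b=T c=T d=T e=T
Count: 4.

4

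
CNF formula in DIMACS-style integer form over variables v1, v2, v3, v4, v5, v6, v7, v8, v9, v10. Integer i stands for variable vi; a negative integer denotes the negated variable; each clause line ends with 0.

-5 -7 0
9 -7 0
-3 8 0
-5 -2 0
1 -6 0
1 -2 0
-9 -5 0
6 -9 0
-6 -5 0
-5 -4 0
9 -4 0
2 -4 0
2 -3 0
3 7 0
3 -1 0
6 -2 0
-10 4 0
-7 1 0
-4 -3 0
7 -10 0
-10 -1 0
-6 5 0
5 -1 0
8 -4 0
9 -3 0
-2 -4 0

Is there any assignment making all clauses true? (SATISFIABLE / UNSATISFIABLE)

v4 = True:
  propagation gives v5=False, v9=True, v6=True; an empty clause results — contradiction.
v4 = False:
  v5 = True:
    propagation gives v7=False, v2=False, v9=False, v6=False; an empty clause results — contradiction.
  v5 = False:
    propagation gives v6=False, v9=False, v7=False, v3=True; an empty clause results — contradiction.
Every branch closes, so no satisfying assignment exists.

UNSATISFIABLE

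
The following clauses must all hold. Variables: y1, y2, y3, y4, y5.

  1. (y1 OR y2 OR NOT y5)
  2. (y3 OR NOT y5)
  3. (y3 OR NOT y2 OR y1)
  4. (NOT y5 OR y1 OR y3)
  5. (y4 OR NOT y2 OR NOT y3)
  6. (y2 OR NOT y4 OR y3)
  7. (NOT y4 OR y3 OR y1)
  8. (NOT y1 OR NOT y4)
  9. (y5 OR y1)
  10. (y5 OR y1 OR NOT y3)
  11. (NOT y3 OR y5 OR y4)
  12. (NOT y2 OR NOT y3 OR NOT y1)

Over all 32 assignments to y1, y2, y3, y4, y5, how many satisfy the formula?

The models are:
  y1=F y2=T y3=T y4=T y5=T
  y1=T y2=F y3=F y4=F y5=F
  y1=T y2=F y3=T y4=F y5=T
  y1=T y2=T y3=F y4=F y5=F
Count: 4.

4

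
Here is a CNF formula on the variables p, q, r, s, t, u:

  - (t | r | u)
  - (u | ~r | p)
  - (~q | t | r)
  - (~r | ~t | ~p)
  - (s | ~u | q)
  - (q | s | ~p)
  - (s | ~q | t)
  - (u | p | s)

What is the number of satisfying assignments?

Case analysis on p and q:
  p=1, q=1: u free; 3 ways for (r,s,t) × 2^1 = 6.
  p=1, q=0: 5 of the 16 assignments to (r,s,t,u) work.
  p=0, q=1: 6 of the 16 assignments to (r,s,t,u) work.
  p=0, q=0: 5 of the 16 assignments to (r,s,t,u) work.
Total: 6 + 5 + 6 + 5 = 22.

22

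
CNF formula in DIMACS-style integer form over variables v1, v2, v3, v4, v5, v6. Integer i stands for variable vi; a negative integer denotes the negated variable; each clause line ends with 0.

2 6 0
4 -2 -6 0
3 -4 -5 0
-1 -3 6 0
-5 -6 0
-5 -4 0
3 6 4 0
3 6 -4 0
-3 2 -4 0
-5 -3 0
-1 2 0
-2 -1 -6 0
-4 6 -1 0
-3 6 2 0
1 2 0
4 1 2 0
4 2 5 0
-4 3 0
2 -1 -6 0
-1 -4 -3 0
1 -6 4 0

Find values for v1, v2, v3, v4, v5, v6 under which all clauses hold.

v1=F  v2=T  v3=T  v4=T  v5=F  v6=F

Try v1 = False.
  then v2 is forced to True.
Branch on v3: take v3 = True.
  then v5 is forced to False.
Branch on v4: take v4 = True.
v6 is now unconstrained; take v6 = False.
Every clause has at least one true literal under this assignment.
Check each clause:
  1. (v2 ∨ v6) — v2 is true.
  2. (v4 ∨ ¬v2 ∨ ¬v6) — ¬v6 is true.
  3. (¬v5 ∨ ¬v4 ∨ v3) — v3 is true.
  4. (¬v1 ∨ ¬v3 ∨ v6) — ¬v1 is true.
  5. (¬v6 ∨ ¬v5) — ¬v6 is true.
  6. (¬v4 ∨ ¬v5) — ¬v5 is true.
  7. (v3 ∨ v6 ∨ v4) — v3 is true.
  8. (¬v4 ∨ v3 ∨ v6) — v3 is true.
  9. (¬v3 ∨ v2 ∨ ¬v4) — v2 is true.
  10. (¬v3 ∨ ¬v5) — ¬v5 is true.
  11. (v2 ∨ ¬v1) — v2 is true.
  12. (¬v6 ∨ ¬v2 ∨ ¬v1) — ¬v6 is true.
  13. (¬v4 ∨ v6 ∨ ¬v1) — ¬v1 is true.
  14. (v6 ∨ v2 ∨ ¬v3) — v2 is true.
  15. (v1 ∨ v2) — v2 is true.
  16. (v1 ∨ v2 ∨ v4) — v2 is true.
  17. (v5 ∨ v2 ∨ v4) — v2 is true.
  18. (¬v4 ∨ v3) — v3 is true.
  19. (v2 ∨ ¬v1 ∨ ¬v6) — v2 is true.
  20. (¬v4 ∨ ¬v1 ∨ ¬v3) — ¬v1 is true.
  21. (v4 ∨ ¬v6 ∨ v1) — ¬v6 is true.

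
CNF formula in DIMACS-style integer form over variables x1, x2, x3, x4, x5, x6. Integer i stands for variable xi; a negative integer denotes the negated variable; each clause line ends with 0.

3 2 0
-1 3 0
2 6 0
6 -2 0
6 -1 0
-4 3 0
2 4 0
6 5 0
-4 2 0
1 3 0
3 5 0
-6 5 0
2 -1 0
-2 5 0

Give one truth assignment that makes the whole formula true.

x3 occurs only positively in the remaining clauses — set x3 = True.
x5 occurs only positively in the remaining clauses — set x5 = True.
Branch on x1: take x1 = True.
  then x6 is forced to True.
  then x2 is forced to True.
x4 is now unconstrained; take x4 = True.

x1 = T, x2 = T, x3 = T, x4 = T, x5 = T, x6 = T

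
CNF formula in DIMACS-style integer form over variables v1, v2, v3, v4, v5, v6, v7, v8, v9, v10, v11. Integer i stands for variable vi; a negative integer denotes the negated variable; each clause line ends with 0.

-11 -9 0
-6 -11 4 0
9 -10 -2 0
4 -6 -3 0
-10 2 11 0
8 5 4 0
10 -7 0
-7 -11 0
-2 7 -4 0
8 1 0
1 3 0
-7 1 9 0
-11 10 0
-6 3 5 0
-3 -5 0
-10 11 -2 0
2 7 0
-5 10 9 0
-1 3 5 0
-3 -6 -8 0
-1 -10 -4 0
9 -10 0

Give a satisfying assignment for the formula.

Try v1 = True.
Branch on v2: take v2 = True.
Try v3 = False.
  then v5 is forced to True.
The remaining clauses are satisfied by v4 = False, v6 = True, v7 = False, v8 = False, v9 = True, v10 = False, v11 = False.
Every clause has at least one true literal under this assignment.

v1=T, v2=T, v3=F, v4=F, v5=T, v6=T, v7=F, v8=F, v9=T, v10=F, v11=F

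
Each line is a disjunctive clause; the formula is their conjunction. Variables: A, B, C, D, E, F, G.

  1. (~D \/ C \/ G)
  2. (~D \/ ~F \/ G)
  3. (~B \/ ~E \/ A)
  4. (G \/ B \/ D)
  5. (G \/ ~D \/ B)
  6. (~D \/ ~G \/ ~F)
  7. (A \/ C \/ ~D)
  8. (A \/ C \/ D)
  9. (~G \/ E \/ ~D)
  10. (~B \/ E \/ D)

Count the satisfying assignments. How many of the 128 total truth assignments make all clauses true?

Split on D, then G.
  D=1, G=1: 5 of the 32 assignments to (A,B,C,E,F) work.
  D=1, G=0: remaining (A,B,C,E,F) ∈ {(0,1,1,0,0); (1,1,1,0,0); (1,1,1,1,0)} — 3.
  D=0, G=1: F free; 8 ways for (A,B,C,E) × 2^1 = 16.
  D=0, G=0: remaining (A,B,C,E,F) ∈ {(1,1,0,1,0); (1,1,0,1,1); (1,1,1,1,0); (1,1,1,1,1)} — 4.
Total: 5 + 3 + 16 + 4 = 28.

28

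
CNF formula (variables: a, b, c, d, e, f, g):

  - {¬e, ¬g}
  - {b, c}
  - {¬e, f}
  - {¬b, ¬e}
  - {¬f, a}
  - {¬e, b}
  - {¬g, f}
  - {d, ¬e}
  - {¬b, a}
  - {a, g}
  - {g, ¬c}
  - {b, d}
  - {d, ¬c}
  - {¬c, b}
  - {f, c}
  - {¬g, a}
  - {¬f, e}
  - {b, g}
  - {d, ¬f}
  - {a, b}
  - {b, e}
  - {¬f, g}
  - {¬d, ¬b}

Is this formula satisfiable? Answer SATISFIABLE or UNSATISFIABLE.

b = True:
  propagation gives e=False, a=True, f=False, g=False; an empty clause results — contradiction.
b = False:
  propagation gives c=True; an empty clause results — contradiction.
Every branch closes, so no satisfying assignment exists.

UNSATISFIABLE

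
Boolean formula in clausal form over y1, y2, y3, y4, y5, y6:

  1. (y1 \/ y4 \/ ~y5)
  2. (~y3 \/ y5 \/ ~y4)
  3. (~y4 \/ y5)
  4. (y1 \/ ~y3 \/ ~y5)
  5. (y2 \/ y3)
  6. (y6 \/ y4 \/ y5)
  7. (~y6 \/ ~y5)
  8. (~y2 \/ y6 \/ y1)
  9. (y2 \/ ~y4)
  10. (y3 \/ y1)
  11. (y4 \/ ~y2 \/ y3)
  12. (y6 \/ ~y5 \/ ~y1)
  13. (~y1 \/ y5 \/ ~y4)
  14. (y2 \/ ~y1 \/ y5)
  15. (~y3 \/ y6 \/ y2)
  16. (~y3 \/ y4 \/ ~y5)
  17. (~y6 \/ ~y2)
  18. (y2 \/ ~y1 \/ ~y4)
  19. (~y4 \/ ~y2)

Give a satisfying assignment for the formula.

y1=F, y2=F, y3=T, y4=F, y5=F, y6=T

Set y1 = False and propagate.
  then y3 is forced to True.
  then y5 is forced to False.
  then y4 is forced to False.
  then y6 is forced to True.
  then y2 is forced to False.
Every clause has at least one true literal under this assignment.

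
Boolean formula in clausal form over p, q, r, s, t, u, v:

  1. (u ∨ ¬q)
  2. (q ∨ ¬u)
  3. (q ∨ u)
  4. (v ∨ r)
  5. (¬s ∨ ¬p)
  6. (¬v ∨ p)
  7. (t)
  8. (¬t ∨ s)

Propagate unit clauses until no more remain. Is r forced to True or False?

True

(t) is a unit clause: t = True.
In (¬t ∨ s), ¬t is now false; s must hold, so s = True.
(¬p ∨ ¬s) with s = True leaves only ¬p, so p = False.
From (¬v ∨ p) and p = False: v = False.
In (r ∨ v), v is now false; r must hold, so r = True.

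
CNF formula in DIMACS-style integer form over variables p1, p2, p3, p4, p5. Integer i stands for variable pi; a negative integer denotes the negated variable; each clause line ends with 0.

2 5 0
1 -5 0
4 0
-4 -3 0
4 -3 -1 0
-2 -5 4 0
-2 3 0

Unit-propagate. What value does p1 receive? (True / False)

True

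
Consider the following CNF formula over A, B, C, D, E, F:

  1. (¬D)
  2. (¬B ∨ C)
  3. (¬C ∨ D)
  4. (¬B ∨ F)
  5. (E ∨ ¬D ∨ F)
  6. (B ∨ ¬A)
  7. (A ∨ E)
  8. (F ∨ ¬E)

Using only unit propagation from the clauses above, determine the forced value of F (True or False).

True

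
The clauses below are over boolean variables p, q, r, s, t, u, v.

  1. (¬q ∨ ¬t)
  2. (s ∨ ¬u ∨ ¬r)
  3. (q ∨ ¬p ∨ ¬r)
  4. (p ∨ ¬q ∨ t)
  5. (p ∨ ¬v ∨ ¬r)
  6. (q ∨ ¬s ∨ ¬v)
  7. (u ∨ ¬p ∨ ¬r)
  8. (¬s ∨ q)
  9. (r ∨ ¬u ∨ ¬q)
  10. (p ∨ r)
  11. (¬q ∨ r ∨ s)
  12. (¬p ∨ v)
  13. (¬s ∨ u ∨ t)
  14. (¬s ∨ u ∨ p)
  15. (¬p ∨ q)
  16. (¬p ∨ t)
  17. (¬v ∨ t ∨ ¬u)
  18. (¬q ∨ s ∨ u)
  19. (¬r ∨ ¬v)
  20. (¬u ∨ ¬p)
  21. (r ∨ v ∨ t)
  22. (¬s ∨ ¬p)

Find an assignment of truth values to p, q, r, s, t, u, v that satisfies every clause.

p=F, q=F, r=T, s=F, t=T, u=F, v=F

Check each clause:
  1. (¬q ∨ ¬t) — ¬q is true.
  2. (¬u ∨ s ∨ ¬r) — ¬u is true.
  3. (¬r ∨ ¬p ∨ q) — ¬p is true.
  4. (t ∨ p ∨ ¬q) — t is true.
  5. (¬v ∨ ¬r ∨ p) — ¬v is true.
  6. (¬s ∨ q ∨ ¬v) — ¬v is true.
  7. (¬r ∨ ¬p ∨ u) — ¬p is true.
  8. (q ∨ ¬s) — ¬s is true.
  9. (¬u ∨ ¬q ∨ r) — ¬u is true.
  10. (p ∨ r) — r is true.
  11. (r ∨ ¬q ∨ s) — r is true.
  12. (v ∨ ¬p) — ¬p is true.
  13. (¬s ∨ t ∨ u) — ¬s is true.
  14. (¬s ∨ u ∨ p) — ¬s is true.
  15. (¬p ∨ q) — ¬p is true.
  16. (¬p ∨ t) — t is true.
  17. (¬u ∨ ¬v ∨ t) — ¬v is true.
  18. (¬q ∨ u ∨ s) — ¬q is true.
  19. (¬r ∨ ¬v) — ¬v is true.
  20. (¬p ∨ ¬u) — ¬u is true.
  21. (r ∨ v ∨ t) — r is true.
  22. (¬s ∨ ¬p) — ¬s is true.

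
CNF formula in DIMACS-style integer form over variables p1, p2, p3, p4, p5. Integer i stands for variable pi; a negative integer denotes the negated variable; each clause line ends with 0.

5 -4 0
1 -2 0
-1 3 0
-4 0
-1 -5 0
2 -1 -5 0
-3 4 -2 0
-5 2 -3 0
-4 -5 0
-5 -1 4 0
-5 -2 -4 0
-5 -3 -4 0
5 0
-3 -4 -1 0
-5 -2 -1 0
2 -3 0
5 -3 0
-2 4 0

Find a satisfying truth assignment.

(~p4) is a unit clause, so p4 = False.
(p5) is a unit clause, so p5 = True.
The clause (~p1) is unit: p1 must be False.
Unit propagation: (~p2) forces p2 = False.
(~p3) is a unit clause, so p3 = False.
Check each clause:
  1. (p5 \/ ~p4) — ~p4 is true.
  2. (~p2 \/ p1) — ~p2 is true.
  3. (p3 \/ ~p1) — ~p1 is true.
  4. (~p4) — ~p4 is true.
  5. (~p1 \/ ~p5) — ~p1 is true.
  6. (~p5 \/ ~p1 \/ p2) — ~p1 is true.
  7. (p4 \/ ~p3 \/ ~p2) — ~p3 is true.
  8. (~p3 \/ p2 \/ ~p5) — ~p3 is true.
  9. (~p5 \/ ~p4) — ~p4 is true.
  10. (~p5 \/ ~p1 \/ p4) — ~p1 is true.
  11. (~p5 \/ ~p4 \/ ~p2) — ~p4 is true.
  12. (~p5 \/ ~p3 \/ ~p4) — ~p4 is true.
  13. (p5) — p5 is true.
  14. (~p1 \/ ~p4 \/ ~p3) — ~p4 is true.
  15. (~p5 \/ ~p1 \/ ~p2) — ~p2 is true.
  16. (~p3 \/ p2) — ~p3 is true.
  17. (~p3 \/ p5) — ~p3 is true.
  18. (~p2 \/ p4) — ~p2 is true.

p1=False, p2=False, p3=False, p4=False, p5=True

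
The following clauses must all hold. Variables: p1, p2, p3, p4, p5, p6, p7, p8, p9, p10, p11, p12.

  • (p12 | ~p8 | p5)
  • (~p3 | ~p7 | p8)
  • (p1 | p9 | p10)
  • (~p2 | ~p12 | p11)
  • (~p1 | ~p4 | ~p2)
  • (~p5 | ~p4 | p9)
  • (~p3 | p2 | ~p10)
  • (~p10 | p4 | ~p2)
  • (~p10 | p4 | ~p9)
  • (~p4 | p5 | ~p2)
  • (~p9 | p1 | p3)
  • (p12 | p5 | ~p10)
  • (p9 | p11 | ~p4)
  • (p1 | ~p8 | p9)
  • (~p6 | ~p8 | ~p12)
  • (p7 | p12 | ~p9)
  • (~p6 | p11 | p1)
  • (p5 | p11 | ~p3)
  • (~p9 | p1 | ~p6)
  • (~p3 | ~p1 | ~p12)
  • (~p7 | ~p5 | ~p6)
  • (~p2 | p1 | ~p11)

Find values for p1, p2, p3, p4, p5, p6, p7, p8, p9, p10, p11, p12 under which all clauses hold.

p1=True, p2=False, p3=True, p4=False, p5=True, p6=False, p7=False, p8=False, p9=False, p10=False, p11=False, p12=False

Pure literal: p6 appears only negated; assign p6 = False.
Branch on p1: take p1 = True.
For the remaining variables, p2 = False, p3 = True, p4 = False, p5 = True, p7 = False, p8 = False, p9 = False, p10 = False, p11 = False, p12 = False works.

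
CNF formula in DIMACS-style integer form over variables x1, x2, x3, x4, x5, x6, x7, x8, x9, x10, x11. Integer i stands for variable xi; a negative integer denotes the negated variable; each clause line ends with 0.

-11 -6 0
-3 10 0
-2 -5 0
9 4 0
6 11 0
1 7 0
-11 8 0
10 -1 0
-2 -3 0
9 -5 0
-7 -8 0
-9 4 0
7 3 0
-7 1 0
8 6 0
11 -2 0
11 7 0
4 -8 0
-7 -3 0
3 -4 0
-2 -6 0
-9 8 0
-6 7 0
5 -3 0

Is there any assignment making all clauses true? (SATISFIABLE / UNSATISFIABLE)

SATISFIABLE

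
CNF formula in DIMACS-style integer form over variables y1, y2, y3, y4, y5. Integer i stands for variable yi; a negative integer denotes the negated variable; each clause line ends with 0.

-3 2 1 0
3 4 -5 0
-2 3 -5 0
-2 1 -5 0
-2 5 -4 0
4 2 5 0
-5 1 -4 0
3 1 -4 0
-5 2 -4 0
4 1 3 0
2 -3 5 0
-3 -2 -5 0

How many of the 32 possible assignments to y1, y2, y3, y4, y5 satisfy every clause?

5

Satisfying assignments:
  y1=F y2=T y3=T y4=F y5=F
  y1=T y2=F y3=F y4=T y5=F
  y1=T y2=F y3=T y4=F y5=T
  y1=T y2=T y3=F y4=F y5=F
  y1=T y2=T y3=T y4=F y5=F
Count: 5.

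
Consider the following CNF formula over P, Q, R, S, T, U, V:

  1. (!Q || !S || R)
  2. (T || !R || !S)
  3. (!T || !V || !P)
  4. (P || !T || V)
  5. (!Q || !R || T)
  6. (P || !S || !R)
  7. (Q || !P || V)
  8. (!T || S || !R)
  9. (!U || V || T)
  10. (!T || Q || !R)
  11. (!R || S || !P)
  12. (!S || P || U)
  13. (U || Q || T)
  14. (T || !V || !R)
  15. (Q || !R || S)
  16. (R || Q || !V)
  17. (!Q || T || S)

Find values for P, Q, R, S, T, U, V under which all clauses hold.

P=T, Q=T, R=F, S=F, T=T, U=T, V=F

Try P = True.
Try Q = True.
Set R = False and propagate.
  then S is forced to False.
  then T is forced to True.
  then V is forced to False.
U is now unconstrained; take U = True.
Check each clause:
  1. (R || !Q || !S) — !S is true.
  2. (T || !S || !R) — T is true.
  3. (!P || !V || !T) — !V is true.
  4. (V || P || !T) — P is true.
  5. (T || !Q || !R) — !R is true.
  6. (P || !R || !S) — P is true.
  7. (Q || !P || V) — Q is true.
  8. (!T || !R || S) — !R is true.
  9. (V || T || !U) — T is true.
  10. (Q || !T || !R) — Q is true.
  11. (!R || !P || S) — !R is true.
  12. (P || !S || U) — P is true.
  13. (T || U || Q) — Q is true.
  14. (!V || T || !R) — !V is true.
  15. (!R || S || Q) — Q is true.
  16. (Q || R || !V) — !V is true.
  17. (T || S || !Q) — T is true.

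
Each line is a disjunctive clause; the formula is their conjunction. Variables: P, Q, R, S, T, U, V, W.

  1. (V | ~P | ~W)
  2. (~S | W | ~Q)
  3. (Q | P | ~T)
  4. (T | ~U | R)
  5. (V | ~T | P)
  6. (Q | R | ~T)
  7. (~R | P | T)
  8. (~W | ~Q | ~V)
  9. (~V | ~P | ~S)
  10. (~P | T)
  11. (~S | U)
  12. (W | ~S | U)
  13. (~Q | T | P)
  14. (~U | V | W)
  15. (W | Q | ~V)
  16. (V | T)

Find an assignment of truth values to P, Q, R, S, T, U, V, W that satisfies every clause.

P=T, Q=T, R=F, S=F, T=T, U=F, V=F, W=F

S occurs only negated in the remaining clauses — set S = False.
Branch on P: take P = True.
  then T is forced to True.
The remaining clauses are satisfied by Q = True, R = False, U = False, V = False, W = False.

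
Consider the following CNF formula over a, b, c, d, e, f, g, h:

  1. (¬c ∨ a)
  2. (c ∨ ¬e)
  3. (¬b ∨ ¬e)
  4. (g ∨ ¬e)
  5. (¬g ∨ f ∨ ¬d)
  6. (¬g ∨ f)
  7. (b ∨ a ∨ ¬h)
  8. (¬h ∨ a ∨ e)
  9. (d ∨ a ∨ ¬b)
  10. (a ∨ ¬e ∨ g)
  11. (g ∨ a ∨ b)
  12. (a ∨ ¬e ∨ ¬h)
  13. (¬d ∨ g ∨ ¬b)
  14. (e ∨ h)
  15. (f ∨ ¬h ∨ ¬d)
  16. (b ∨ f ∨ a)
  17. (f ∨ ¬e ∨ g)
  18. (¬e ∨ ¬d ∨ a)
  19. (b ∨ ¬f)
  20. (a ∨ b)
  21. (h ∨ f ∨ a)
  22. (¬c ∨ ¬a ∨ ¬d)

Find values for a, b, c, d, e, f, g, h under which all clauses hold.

Set a = True and propagate.
Set b = True and propagate.
  then e is forced to False.
  then h is forced to True.
For the remaining variables, c = False, d = True, f = True, g = True works.

a=T, b=T, c=F, d=T, e=F, f=T, g=T, h=T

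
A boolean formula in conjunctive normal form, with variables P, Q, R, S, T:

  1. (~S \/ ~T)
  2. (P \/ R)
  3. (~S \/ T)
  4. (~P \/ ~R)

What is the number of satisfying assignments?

Case analysis on P and R:
  P=1, R=1: a clause becomes empty — 0.
  P=1, R=0: remaining (Q,S,T) ∈ {(0,0,0); (0,0,1); (1,0,0); (1,0,1)} — 4.
  P=0, R=1: remaining (Q,S,T) ∈ {(0,0,0); (0,0,1); (1,0,0); (1,0,1)} — 4.
  P=0, R=0: a clause becomes empty — 0.
Total: 0 + 4 + 4 + 0 = 8.

8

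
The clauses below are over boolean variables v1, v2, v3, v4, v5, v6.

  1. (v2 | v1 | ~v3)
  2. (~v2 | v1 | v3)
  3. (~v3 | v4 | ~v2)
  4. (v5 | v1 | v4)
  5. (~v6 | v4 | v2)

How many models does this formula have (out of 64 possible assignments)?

33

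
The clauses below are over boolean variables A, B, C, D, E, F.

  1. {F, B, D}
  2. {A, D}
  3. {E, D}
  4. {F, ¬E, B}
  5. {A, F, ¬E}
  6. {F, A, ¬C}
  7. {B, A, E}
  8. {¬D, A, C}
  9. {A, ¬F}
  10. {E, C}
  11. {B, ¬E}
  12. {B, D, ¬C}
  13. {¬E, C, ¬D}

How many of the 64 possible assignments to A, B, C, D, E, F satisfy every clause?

Case analysis on E and A:
  E=T, A=T: F free; 3 ways for (B,C,D) × 2^1 = 6.
  E=T, A=F: a clause becomes empty — 0.
  E=F, A=T: remaining (B,C,D,F) ∈ {(F,T,T,F); (F,T,T,T); (T,T,T,F); (T,T,T,T)} — 4.
  E=F, A=F: a clause becomes empty — 0.
Total: 6 + 0 + 4 + 0 = 10.

10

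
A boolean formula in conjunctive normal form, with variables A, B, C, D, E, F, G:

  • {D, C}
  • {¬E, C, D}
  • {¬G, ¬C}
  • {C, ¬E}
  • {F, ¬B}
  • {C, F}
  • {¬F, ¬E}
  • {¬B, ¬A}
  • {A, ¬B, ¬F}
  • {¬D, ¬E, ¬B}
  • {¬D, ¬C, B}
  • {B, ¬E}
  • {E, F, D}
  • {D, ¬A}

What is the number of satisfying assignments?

The models are:
  A=F B=F C=F D=T E=F F=T G=F
  A=F B=F C=F D=T E=F F=T G=T
  A=F B=F C=T D=F E=F F=T G=F
  A=T B=F C=F D=T E=F F=T G=F
  A=T B=F C=F D=T E=F F=T G=T
Count: 5.

5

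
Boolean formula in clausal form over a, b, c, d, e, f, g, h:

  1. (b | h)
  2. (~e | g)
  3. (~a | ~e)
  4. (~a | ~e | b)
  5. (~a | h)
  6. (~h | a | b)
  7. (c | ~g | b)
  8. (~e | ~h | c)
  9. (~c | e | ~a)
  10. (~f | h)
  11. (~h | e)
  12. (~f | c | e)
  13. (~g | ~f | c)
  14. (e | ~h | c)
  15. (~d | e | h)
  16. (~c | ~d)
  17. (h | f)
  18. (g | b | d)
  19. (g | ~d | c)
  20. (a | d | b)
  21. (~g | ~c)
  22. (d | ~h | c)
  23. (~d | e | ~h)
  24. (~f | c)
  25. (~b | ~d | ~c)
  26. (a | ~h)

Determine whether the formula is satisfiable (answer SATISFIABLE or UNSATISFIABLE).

UNSATISFIABLE

c = True:
  propagation gives d=False, g=False, e=False, a=False; an empty clause results — contradiction.
c = False:
  propagation gives f=False, h=True, e=False; an empty clause results — contradiction.
Every branch closes, so no satisfying assignment exists.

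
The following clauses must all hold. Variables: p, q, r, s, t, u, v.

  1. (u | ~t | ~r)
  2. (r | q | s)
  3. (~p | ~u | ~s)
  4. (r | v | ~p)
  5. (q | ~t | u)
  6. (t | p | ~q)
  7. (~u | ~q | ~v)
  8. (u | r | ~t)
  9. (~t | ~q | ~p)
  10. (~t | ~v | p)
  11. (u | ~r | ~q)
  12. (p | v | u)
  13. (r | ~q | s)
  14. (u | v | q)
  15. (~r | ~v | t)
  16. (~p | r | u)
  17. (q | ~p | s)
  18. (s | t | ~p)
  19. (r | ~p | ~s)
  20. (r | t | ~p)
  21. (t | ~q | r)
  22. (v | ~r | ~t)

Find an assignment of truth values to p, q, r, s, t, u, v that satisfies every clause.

p = False, q = False, r = False, s = True, t = False, u = True, v = True

Check each clause:
  1. (u | ~t | ~r) — ~t is true.
  2. (q | r | s) — s is true.
  3. (~u | ~s | ~p) — ~p is true.
  4. (r | ~p | v) — ~p is true.
  5. (u | q | ~t) — ~t is true.
  6. (t | ~q | p) — ~q is true.
  7. (~v | ~u | ~q) — ~q is true.
  8. (~t | r | u) — ~t is true.
  9. (~q | ~p | ~t) — ~t is true.
  10. (~t | p | ~v) — ~t is true.
  11. (~q | u | ~r) — ~r is true.
  12. (u | p | v) — u is true.
  13. (~q | r | s) — s is true.
  14. (q | v | u) — u is true.
  15. (~v | ~r | t) — ~r is true.
  16. (~p | r | u) — ~p is true.
  17. (s | q | ~p) — s is true.
  18. (s | ~p | t) — s is true.
  19. (r | ~p | ~s) — ~p is true.
  20. (r | ~p | t) — ~p is true.
  21. (~q | t | r) — ~q is true.
  22. (~t | v | ~r) — ~t is true.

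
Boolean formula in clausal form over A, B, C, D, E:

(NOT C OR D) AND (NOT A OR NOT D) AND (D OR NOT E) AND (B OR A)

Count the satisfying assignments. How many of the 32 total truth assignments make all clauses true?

Satisfying assignments:
  A=F B=T C=F D=F E=F
  A=F B=T C=F D=T E=F
  A=F B=T C=F D=T E=T
  A=F B=T C=T D=T E=F
  A=F B=T C=T D=T E=T
  A=T B=F C=F D=F E=F
  A=T B=T C=F D=F E=F
That's 7 in total.

7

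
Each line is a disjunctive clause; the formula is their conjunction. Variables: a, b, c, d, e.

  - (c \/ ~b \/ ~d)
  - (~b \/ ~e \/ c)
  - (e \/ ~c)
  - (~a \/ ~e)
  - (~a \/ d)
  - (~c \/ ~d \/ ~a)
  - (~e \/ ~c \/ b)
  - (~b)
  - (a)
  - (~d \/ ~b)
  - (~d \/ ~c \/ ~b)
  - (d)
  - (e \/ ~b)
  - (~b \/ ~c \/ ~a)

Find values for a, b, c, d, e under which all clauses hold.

a=1, b=0, c=0, d=1, e=0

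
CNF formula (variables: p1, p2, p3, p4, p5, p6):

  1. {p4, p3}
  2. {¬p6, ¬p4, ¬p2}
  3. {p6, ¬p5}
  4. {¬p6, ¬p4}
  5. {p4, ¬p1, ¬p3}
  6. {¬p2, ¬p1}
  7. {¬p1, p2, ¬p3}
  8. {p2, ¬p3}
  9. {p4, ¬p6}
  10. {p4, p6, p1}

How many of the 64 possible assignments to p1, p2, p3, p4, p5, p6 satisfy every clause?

Satisfying assignments:
  p1=0 p2=0 p3=0 p4=1 p5=0 p6=0
  p1=0 p2=1 p3=0 p4=1 p5=0 p6=0
  p1=0 p2=1 p3=1 p4=1 p5=0 p6=0
  p1=1 p2=0 p3=0 p4=1 p5=0 p6=0
That's 4 in total.

4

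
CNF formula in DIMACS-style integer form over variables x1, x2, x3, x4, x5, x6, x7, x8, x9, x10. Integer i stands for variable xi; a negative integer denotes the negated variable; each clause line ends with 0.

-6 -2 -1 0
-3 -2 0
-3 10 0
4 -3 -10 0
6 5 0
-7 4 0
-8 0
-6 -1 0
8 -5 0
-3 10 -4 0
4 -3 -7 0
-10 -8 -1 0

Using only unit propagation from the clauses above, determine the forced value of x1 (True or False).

False

Unit clause (!x8) sets x8 = False.
From (x8 || !x5) and x8 = False: x5 = False.
In (x6 || x5), x5 is now false; x6 must hold, so x6 = True.
(!x1 || !x6): since x6 = True, the clause reduces to (!x1). x1 = False.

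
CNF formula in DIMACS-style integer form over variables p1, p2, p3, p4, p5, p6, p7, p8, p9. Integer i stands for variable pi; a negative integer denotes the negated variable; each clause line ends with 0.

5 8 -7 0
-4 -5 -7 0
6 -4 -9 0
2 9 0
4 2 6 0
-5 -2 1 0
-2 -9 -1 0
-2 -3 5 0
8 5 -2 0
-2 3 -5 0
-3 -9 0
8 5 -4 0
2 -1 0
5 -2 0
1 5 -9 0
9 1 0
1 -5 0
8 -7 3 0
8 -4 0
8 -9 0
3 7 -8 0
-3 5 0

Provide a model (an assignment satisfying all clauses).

p1=T, p2=T, p3=T, p4=F, p5=T, p6=F, p7=F, p8=F, p9=F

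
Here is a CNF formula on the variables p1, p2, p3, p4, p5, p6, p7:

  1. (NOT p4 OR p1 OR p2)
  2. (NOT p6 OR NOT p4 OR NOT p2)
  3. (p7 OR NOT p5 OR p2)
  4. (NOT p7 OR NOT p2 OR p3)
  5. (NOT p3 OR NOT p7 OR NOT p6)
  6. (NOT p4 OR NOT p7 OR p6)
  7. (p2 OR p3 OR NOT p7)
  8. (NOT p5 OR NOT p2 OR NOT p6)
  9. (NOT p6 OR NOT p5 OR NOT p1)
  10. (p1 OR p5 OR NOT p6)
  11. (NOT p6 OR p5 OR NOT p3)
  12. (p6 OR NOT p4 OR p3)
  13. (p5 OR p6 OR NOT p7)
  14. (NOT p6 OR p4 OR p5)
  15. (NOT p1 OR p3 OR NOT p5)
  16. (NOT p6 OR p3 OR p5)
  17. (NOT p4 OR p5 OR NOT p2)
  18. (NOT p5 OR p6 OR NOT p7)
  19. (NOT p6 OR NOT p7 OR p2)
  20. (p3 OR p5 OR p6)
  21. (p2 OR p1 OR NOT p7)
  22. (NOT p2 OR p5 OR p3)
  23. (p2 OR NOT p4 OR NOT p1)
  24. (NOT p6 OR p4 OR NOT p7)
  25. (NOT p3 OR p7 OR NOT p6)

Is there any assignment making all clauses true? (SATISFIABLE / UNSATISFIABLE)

SATISFIABLE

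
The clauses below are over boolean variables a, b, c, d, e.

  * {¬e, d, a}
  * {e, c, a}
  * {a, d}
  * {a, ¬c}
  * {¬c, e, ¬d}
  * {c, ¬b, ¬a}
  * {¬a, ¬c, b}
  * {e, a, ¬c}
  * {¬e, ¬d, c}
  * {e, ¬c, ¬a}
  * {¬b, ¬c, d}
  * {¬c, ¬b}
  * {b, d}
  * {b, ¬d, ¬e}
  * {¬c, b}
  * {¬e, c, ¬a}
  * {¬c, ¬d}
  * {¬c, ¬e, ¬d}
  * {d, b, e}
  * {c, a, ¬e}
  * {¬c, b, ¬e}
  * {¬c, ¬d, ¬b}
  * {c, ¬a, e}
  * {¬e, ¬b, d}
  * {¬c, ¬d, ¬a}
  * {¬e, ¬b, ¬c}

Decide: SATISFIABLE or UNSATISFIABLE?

UNSATISFIABLE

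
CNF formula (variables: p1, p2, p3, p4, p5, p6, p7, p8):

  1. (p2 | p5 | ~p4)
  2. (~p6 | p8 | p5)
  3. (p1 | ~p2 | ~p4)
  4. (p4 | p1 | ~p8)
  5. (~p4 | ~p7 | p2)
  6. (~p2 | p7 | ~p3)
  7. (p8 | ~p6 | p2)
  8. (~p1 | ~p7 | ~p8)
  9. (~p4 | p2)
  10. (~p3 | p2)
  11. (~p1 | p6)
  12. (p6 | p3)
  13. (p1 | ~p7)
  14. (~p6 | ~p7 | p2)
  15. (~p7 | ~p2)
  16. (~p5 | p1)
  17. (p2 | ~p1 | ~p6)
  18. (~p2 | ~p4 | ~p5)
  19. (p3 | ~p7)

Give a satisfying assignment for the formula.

p1=T, p2=T, p3=F, p4=T, p5=F, p6=T, p7=F, p8=T

Check each clause:
  1. (~p4 | p2 | p5) — p2 is true.
  2. (p8 | p5 | ~p6) — p8 is true.
  3. (p1 | ~p2 | ~p4) — p1 is true.
  4. (p4 | p1 | ~p8) — p1 is true.
  5. (~p4 | ~p7 | p2) — ~p7 is true.
  6. (~p3 | ~p2 | p7) — ~p3 is true.
  7. (p2 | p8 | ~p6) — p8 is true.
  8. (~p7 | ~p8 | ~p1) — ~p7 is true.
  9. (~p4 | p2) — p2 is true.
  10. (p2 | ~p3) — p2 is true.
  11. (~p1 | p6) — p6 is true.
  12. (p3 | p6) — p6 is true.
  13. (~p7 | p1) — p1 is true.
  14. (~p6 | p2 | ~p7) — ~p7 is true.
  15. (~p2 | ~p7) — ~p7 is true.
  16. (p1 | ~p5) — p1 is true.
  17. (~p1 | p2 | ~p6) — p2 is true.
  18. (~p2 | ~p5 | ~p4) — ~p5 is true.
  19. (p3 | ~p7) — ~p7 is true.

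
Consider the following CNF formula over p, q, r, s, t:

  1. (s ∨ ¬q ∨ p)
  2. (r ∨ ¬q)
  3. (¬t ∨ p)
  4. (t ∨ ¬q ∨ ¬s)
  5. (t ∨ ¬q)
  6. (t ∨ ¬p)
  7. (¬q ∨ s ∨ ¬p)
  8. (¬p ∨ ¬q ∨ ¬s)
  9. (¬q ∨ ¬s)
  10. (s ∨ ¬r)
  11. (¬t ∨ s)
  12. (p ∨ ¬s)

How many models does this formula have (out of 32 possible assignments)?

3

The models are:
  p=F q=F r=F s=F t=F
  p=T q=F r=F s=T t=T
  p=T q=F r=T s=T t=T
Count: 3.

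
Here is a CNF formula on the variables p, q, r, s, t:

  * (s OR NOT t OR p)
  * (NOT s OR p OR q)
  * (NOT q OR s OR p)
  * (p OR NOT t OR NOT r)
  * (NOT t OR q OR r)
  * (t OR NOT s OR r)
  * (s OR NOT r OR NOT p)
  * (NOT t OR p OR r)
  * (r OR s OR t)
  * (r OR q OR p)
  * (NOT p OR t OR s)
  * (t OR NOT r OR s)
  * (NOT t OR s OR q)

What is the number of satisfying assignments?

7

Satisfying assignments:
  p=F q=T r=T s=T t=F
  p=T q=F r=T s=T t=F
  p=T q=F r=T s=T t=T
  p=T q=T r=F s=F t=T
  p=T q=T r=F s=T t=T
  p=T q=T r=T s=T t=F
  p=T q=T r=T s=T t=T
That's 7 in total.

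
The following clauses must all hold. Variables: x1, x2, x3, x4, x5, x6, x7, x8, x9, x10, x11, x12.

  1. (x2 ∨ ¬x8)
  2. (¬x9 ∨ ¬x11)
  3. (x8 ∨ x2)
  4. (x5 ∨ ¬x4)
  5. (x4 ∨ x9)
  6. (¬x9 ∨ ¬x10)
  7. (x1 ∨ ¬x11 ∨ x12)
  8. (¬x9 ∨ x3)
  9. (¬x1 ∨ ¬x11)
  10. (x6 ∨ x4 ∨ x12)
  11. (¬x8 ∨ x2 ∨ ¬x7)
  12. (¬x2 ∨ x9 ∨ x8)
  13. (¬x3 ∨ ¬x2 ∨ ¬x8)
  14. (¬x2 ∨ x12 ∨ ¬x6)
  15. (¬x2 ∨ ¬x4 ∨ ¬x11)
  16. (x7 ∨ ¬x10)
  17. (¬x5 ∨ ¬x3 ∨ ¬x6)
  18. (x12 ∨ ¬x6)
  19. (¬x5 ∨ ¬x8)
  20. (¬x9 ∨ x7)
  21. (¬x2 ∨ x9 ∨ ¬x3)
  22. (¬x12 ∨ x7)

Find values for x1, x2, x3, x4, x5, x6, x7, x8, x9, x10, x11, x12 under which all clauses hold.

x1=False  x2=True  x3=True  x4=False  x5=False  x6=True  x7=True  x8=False  x9=True  x10=False  x11=False  x12=True

Check each clause:
  1. (x2 ∨ ¬x8) — ¬x8 is true.
  2. (¬x11 ∨ ¬x9) — ¬x11 is true.
  3. (x2 ∨ x8) — x2 is true.
  4. (¬x4 ∨ x5) — ¬x4 is true.
  5. (x9 ∨ x4) — x9 is true.
  6. (¬x10 ∨ ¬x9) — ¬x10 is true.
  7. (x1 ∨ x12 ∨ ¬x11) — x12 is true.
  8. (¬x9 ∨ x3) — x3 is true.
  9. (¬x11 ∨ ¬x1) — ¬x11 is true.
  10. (x6 ∨ x12 ∨ x4) — x12 is true.
  11. (x2 ∨ ¬x8 ∨ ¬x7) — ¬x8 is true.
  12. (¬x2 ∨ x9 ∨ x8) — x9 is true.
  13. (¬x3 ∨ ¬x2 ∨ ¬x8) — ¬x8 is true.
  14. (¬x6 ∨ ¬x2 ∨ x12) — x12 is true.
  15. (¬x4 ∨ ¬x2 ∨ ¬x11) — ¬x4 is true.
  16. (x7 ∨ ¬x10) — ¬x10 is true.
  17. (¬x6 ∨ ¬x5 ∨ ¬x3) — ¬x5 is true.
  18. (x12 ∨ ¬x6) — x12 is true.
  19. (¬x8 ∨ ¬x5) — ¬x8 is true.
  20. (¬x9 ∨ x7) — x7 is true.
  21. (¬x2 ∨ x9 ∨ ¬x3) — x9 is true.
  22. (¬x12 ∨ x7) — x7 is true.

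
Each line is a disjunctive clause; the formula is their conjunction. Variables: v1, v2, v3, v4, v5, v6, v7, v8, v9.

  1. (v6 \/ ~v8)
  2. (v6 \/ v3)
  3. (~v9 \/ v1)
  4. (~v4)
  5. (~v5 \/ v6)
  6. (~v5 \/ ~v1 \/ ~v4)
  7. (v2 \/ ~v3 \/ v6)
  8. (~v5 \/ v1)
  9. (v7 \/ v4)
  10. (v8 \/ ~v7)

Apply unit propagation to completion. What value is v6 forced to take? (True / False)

(~v4) stands alone — v4 = False.
(v4 \/ v7): since v4 = False, the clause reduces to (v7). v7 = True.
(v8 \/ ~v7) with v7 = True leaves only v8, so v8 = True.
(~v8 \/ v6): since v8 = True, the clause reduces to (v6). v6 = True.

True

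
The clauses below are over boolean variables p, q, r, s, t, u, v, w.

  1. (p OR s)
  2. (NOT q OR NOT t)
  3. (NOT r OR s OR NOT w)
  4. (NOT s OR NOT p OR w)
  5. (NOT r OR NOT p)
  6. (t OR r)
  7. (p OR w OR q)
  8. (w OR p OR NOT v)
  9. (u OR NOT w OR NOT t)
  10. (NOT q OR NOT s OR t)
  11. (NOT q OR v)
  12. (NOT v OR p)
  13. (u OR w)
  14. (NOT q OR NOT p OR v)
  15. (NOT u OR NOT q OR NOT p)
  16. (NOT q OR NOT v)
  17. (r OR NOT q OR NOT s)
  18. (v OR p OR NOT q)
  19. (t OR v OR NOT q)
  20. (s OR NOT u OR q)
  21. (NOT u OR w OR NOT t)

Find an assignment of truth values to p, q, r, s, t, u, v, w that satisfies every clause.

p = 1, q = 0, r = 0, s = 1, t = 1, u = 1, v = 1, w = 1

Try p = True.
  then r is forced to False.
  then t is forced to True.
  then q is forced to False.
Set s = True and propagate.
  then w is forced to True.
  then u is forced to True.
v is now unconstrained; take v = True.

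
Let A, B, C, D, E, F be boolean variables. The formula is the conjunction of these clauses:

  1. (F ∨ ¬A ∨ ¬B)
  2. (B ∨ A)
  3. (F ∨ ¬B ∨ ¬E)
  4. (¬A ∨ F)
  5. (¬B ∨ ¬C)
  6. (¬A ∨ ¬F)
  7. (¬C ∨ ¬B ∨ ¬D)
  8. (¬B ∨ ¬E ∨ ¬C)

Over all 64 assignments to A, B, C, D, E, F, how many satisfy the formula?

6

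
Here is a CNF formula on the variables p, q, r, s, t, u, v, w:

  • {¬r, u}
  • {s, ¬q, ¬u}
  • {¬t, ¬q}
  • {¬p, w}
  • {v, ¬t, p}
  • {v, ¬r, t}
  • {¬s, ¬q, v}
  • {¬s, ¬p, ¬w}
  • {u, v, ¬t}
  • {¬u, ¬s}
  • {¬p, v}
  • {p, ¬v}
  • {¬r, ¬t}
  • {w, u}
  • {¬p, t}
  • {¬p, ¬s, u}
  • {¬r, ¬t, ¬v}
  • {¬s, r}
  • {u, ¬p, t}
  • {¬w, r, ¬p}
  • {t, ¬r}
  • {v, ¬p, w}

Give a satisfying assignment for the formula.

p=F  q=F  r=F  s=F  t=F  u=T  v=F  w=T

Check each clause:
  1. {u, ¬r} — ¬r is true.
  2. {s, ¬q, ¬u} — ¬q is true.
  3. {¬q, ¬t} — ¬t is true.
  4. {w, ¬p} — w is true.
  5. {¬t, p, v} — ¬t is true.
  6. {v, ¬r, t} — ¬r is true.
  7. {¬q, v, ¬s} — ¬s is true.
  8. {¬w, ¬p, ¬s} — ¬s is true.
  9. {¬t, v, u} — ¬t is true.
  10. {¬u, ¬s} — ¬s is true.
  11. {¬p, v} — ¬p is true.
  12. {¬v, p} — ¬v is true.
  13. {¬r, ¬t} — ¬t is true.
  14. {u, w} — w is true.
  15. {¬p, t} — ¬p is true.
  16. {¬p, u, ¬s} — ¬s is true.
  17. {¬v, ¬r, ¬t} — ¬v is true.
  18. {¬s, r} — ¬s is true.
  19. {u, ¬p, t} — ¬p is true.
  20. {r, ¬w, ¬p} — ¬p is true.
  21. {¬r, t} — ¬r is true.
  22. {w, v, ¬p} — w is true.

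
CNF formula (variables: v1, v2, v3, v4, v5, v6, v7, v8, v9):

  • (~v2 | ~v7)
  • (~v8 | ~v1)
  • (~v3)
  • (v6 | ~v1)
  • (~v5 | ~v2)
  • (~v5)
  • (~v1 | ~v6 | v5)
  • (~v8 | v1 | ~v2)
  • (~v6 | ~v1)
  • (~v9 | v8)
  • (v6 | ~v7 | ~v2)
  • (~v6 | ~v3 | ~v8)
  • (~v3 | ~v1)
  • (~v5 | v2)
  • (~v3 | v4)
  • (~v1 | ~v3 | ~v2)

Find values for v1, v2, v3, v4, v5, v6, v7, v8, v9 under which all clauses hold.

v1=F, v2=F, v3=F, v4=T, v5=F, v6=F, v7=T, v8=T, v9=T

Unit propagation: (~v3) forces v3 = False.
Unit propagation: (~v5) forces v5 = False.
v2 occurs only negated in the remaining clauses — set v2 = False.
Set v1 = False and propagate.
Branch on v8: take v8 = True.
v4, v6, v7, v9 are now unconstrained; take v4 = True, v6 = False, v7 = True, v9 = True.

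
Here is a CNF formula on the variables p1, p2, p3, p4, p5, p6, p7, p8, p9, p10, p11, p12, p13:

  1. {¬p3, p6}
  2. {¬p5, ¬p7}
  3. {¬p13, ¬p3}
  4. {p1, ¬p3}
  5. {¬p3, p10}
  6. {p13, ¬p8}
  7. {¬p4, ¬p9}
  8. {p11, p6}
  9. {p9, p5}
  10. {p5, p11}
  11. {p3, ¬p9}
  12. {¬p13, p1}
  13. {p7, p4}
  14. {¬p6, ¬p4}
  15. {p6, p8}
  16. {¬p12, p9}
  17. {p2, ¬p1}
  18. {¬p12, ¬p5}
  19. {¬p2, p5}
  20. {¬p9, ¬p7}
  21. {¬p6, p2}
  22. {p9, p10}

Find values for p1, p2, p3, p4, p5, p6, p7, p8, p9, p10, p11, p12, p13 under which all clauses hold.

p1=True  p2=True  p3=False  p4=True  p5=True  p6=False  p7=False  p8=True  p9=False  p10=True  p11=True  p12=False  p13=True

Check each clause:
  1. {p6, ¬p3} — ¬p3 is true.
  2. {¬p7, ¬p5} — ¬p7 is true.
  3. {¬p3, ¬p13} — ¬p3 is true.
  4. {¬p3, p1} — p1 is true.
  5. {¬p3, p10} — p10 is true.
  6. {p13, ¬p8} — p13 is true.
  7. {¬p9, ¬p4} — ¬p9 is true.
  8. {p11, p6} — p11 is true.
  9. {p5, p9} — p5 is true.
  10. {p11, p5} — p11 is true.
  11. {p3, ¬p9} — ¬p9 is true.
  12. {¬p13, p1} — p1 is true.
  13. {p4, p7} — p4 is true.
  14. {¬p4, ¬p6} — ¬p6 is true.
  15. {p8, p6} — p8 is true.
  16. {¬p12, p9} — ¬p12 is true.
  17. {p2, ¬p1} — p2 is true.
  18. {¬p12, ¬p5} — ¬p12 is true.
  19. {p5, ¬p2} — p5 is true.
  20. {¬p9, ¬p7} — ¬p7 is true.
  21. {¬p6, p2} — p2 is true.
  22. {p10, p9} — p10 is true.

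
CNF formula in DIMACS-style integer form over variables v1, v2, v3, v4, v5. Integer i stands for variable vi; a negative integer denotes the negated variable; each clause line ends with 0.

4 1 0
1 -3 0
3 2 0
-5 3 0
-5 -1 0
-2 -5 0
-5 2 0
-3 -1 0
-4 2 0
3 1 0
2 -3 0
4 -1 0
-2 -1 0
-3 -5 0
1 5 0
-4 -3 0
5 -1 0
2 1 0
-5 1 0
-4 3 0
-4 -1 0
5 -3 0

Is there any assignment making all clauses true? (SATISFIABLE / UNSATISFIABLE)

v1 = True:
  propagation gives v5=False; an empty clause results — contradiction.
v1 = False:
  propagation gives v4=True, v3=False; an empty clause results — contradiction.
Every branch closes, so no satisfying assignment exists.

UNSATISFIABLE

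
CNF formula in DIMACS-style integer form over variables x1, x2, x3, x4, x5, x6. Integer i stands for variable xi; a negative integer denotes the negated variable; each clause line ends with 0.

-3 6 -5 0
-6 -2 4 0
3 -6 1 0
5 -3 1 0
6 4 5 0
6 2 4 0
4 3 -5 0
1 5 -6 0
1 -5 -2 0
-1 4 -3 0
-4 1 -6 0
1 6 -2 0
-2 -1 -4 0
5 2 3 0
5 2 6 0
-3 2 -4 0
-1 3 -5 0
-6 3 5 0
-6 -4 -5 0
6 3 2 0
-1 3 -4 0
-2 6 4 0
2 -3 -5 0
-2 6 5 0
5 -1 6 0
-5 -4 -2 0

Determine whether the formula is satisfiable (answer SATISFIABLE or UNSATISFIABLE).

UNSATISFIABLE

x5 = True:
  x4 = True:
    propagation gives x6=False, x3=False, x1=False, x2=False; an empty clause results — contradiction.
  x4 = False:
    propagation gives x3=True, x6=True, x2=False; an empty clause results — contradiction.
x5 = False:
  x6 = True:
    propagation gives x1=True, x3=True, x4=True, x2=False; an empty clause results — contradiction.
  x6 = False:
    propagation gives x4=True, x2=True; an empty clause results — contradiction.
Every branch closes, so no satisfying assignment exists.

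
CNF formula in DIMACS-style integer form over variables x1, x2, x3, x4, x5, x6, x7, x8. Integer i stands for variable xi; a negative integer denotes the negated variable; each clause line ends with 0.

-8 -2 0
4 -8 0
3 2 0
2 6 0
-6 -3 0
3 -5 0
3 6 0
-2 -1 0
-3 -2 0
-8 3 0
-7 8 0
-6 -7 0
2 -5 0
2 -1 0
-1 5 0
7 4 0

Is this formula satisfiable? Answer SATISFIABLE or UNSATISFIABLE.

x1 occurs only negated in the remaining clauses — set x1 = False.
Pure literal: x4 appears only positively; assign x4 = True.
Branch on x2: take x2 = True.
  then x8 is forced to False.
  then x3 is forced to False.
  then x5 is forced to False.
  then x6 is forced to True.
  then x7 is forced to False.
So x1=False, x2=True, x3=False, x4=True, x5=False, x6=True, x7=False, x8=False is a satisfying assignment.

SATISFIABLE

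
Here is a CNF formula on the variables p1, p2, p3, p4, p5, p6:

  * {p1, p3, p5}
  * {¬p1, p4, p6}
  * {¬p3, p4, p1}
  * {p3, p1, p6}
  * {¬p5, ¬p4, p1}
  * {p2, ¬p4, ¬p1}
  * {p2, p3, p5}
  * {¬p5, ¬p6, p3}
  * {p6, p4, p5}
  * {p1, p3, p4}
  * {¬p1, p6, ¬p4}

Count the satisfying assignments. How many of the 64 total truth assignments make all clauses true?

12

Split on p1, then p4.
  p1=T, p4=T: remaining (p2,p3,p5,p6) ∈ {(T,F,F,T); (T,T,F,T); (T,T,T,T)} — 3.
  p1=T, p4=F: 5 of the 16 assignments to (p2,p3,p5,p6) work.
  p1=F, p4=T: remaining (p2,p3,p5,p6) ∈ {(F,T,F,F); (F,T,F,T); (T,T,F,F); (T,T,F,T)} — 4.
  p1=F, p4=F: a clause becomes empty — 0.
Total: 3 + 5 + 4 + 0 = 12.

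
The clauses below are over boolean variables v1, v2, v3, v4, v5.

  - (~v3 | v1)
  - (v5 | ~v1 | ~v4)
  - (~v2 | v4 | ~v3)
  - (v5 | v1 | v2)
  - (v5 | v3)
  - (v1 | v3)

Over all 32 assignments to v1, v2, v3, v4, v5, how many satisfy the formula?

8

Case analysis on v1 and v3:
  v1=1, v3=1: remaining (v2,v4,v5) ∈ {(0,0,0); (0,0,1); (0,1,1); (1,1,1)} — 4.
  v1=1, v3=0: remaining (v2,v4,v5) ∈ {(0,0,1); (0,1,1); (1,0,1); (1,1,1)} — 4.
  v1=0, v3=1: a clause becomes empty — 0.
  v1=0, v3=0: a clause becomes empty — 0.
Total: 4 + 4 + 0 + 0 = 8.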